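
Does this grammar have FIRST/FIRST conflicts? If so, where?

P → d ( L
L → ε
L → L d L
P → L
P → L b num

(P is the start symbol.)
Yes. P → d '(' L / P → L on { 'd' }; P → d '(' L / P → L b num on { 'd' }; P → L / P → L b num on { 'd' }

A FIRST/FIRST conflict occurs when two productions N → α and N → β for the same non-terminal have FIRST(α) ∩ FIRST(β) ≠ ∅ (with ε ∈ FIRST of a nullable right-hand side, so two nullable alternatives also conflict).

FIRST sets of the non-terminals at (or reachable through a nullable prefix from) the front of some alternative:
  FIRST(L) = { 'd', ε }

Productions for P:
  P → d ( L: FIRST = { 'd' }
  P → L: FIRST = { 'd', ε }
  P → L b num: FIRST = { 'b', 'd' }
Productions for L:
  L → ε: FIRST = { ε }
  L → L d L: FIRST = { 'd' }

Conflict for P: P → d ( L and P → L
  Overlap: { 'd' }
Conflict for P: P → d ( L and P → L b num
  Overlap: { 'd' }
Conflict for P: P → L and P → L b num
  Overlap: { 'd' }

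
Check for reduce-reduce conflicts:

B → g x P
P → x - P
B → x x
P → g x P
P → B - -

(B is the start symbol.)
Augment with B' → B and build the canonical LR(0) collection (I0 = CLOSURE({[B' → . B]}), then GOTO on every symbol after a dot until no new states appear). It has 16 states:
  I0: { [B → . g x P], [B → . x x], [B' → . B] }  — shift
  I1: { [B' → B .] }  — accept
  I2: { [B → g . x P] }  — shift
  I3: { [B → x . x] }  — shift
  I4: { [B → x x .] }  — reduce
  I5: { [B → . g x P], [B → . x x], [B → g x . P], [P → . B - -], [P → . g x P], [P → . x - P] }  — shift
  I6: { [P → B . - -] }  — shift
  I7: { [B → g x P .] }  — reduce
  I8: { [B → g . x P], [P → g . x P] }  — shift
  I9: { [B → x . x], [P → x . - P] }  — shift
  I10: { [B → . g x P], [B → . x x], [P → . B - -], [P → . g x P], [P → . x - P], [P → x - . P] }  — shift
  I11: { [P → x - P .] }  — reduce
  I12: { [B → . g x P], [B → . x x], [B → g x . P], [P → . B - -], [P → . g x P], [P → . x - P], [P → g x . P] }  — shift
  I13: { [B → g x P .], [P → g x P .] }  — 2 reduces
  I14: { [P → B - . -] }  — shift
  I15: { [P → B - - .] }  — reduce

I13 contains complete items [B → g x P .], [P → g x P .] — reduce-reduce conflict.

Answer: Yes — I13: [B → g x P .] vs [P → g x P .]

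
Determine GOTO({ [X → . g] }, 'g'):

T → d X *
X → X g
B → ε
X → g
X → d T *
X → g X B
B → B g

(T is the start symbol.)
GOTO(I, 'g') = CLOSURE({ [A → αX.β] : [A → α.Xβ] ∈ I, X = 'g' })

Items with dot before 'g', with the dot advanced:
  [X → . g] → [X → g .]
Closure adds nothing (no advanced item has the dot before a non-terminal).

GOTO = { [X → g .] }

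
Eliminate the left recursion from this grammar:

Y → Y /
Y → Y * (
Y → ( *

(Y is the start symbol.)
Y is directly left-recursive. The standard transformation for
  A → A α₁ | ... | A α_m | β₁ | ... | β_n
is
  A  → β₁ A' | ... | β_n A'
  A' → α₁ A' | ... | α_m A' | ε

Y → ( * becomes Y → ( * Y'
Y → Y / becomes Y' → / Y'
Y → Y * ( becomes Y' → * ( Y'
Add Y' → ε

Resulting grammar:
Y → ( * Y'
Y' → / Y'
Y' → * ( Y'
Y' → ε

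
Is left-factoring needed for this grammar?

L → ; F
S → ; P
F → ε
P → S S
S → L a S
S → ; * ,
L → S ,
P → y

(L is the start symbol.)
Yes, S has productions with common prefix ';'

Left-factoring is needed when two productions for the same non-terminal
share a common prefix on the right-hand side.

Productions for L:
  L → ; F
  L → S ,
Productions for S:
  S → ; P
  S → L a S
  S → ; * ,
Productions for P:
  P → S S
  P → y

Found common prefix ';' in productions for S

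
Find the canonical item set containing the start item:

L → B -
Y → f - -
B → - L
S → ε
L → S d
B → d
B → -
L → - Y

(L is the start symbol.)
{ [B → . - L], [B → . -], [B → . d], [L → . - Y], [L → . B -], [L → . S d], [L' → . L], [S → .] }

First, augment the grammar with L' → L
I₀ = CLOSURE({ [L' → . L] }):
  [L' → . L] has the dot before L: add [L → . B -], [L → . S d], [L → . - Y]
  [L → . B -] has the dot before B: add [B → . - L], [B → . d], [B → . -]
  [L → . S d] has the dot before S: add [S → .]
No further items can be added.

I₀ = { [B → . - L], [B → . -], [B → . d], [L → . - Y], [L → . B -], [L → . S d], [L' → . L], [S → .] }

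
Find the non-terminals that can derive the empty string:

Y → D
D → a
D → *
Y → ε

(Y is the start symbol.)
A non-terminal is nullable if it can derive ε (the empty string): either it has an ε-production, or it has a production whose right-hand side consists entirely of nullable non-terminals.

ε-productions: Y → ε
So Y is immediately nullable.
No further non-terminal can be added: every production for the remaining non-terminals contains a terminal or a non-nullable non-terminal.
Nullable = { 'Y' }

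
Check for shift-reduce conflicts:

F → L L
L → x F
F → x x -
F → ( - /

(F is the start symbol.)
Augment with F' → F and build the canonical LR(0) collection (I0 = CLOSURE({[F' → . F]}), then GOTO on every symbol after a dot until no new states appear). It has 12 states:
  I0: { [F → . ( - /], [F → . L L], [F → . x x -], [F' → . F], [L → . x F] }  — shift
  I1: { [F → ( . - /] }  — shift
  I2: { [F' → F .] }  — accept
  I3: { [F → L . L], [L → . x F] }  — shift
  I4: { [F → . ( - /], [F → . L L], [F → . x x -], [F → x . x -], [L → . x F], [L → x . F] }  — shift
  I5: { [L → x F .] }  — reduce
  I6: { [F → . ( - /], [F → . L L], [F → . x x -], [F → x . x -], [F → x x . -], [L → . x F], [L → x . F] }  — shift
  I7: { [F → x x - .] }  — reduce
  I8: { [F → L L .] }  — reduce
  I9: { [F → . ( - /], [F → . L L], [F → . x x -], [L → . x F], [L → x . F] }  — shift
  I10: { [F → ( - . /] }  — shift
  I11: { [F → ( - / .] }  — reduce

No state contains both a complete item and a shift item.

Answer: No shift-reduce conflicts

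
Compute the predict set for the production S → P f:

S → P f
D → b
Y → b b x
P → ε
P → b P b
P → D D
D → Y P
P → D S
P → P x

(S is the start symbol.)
{ 'b', 'f', 'x' }

PREDICT(S → P f) = (FIRST(RHS) \ {ε}) ∪ (FOLLOW(S) if ε ∈ FIRST(RHS), i.e. RHS ⇒* ε)
FIRST(P) = { 'b', 'x', ε }
FIRST(P f) = { 'b', 'f', 'x' }
ε ∉ FIRST(P f), so FOLLOW(S) is not added.
PREDICT(S → P f) = { 'b', 'f', 'x' }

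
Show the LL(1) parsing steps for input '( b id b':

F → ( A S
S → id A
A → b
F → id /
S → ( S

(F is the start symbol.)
Stack is shown with the top on the left.

Stack    Input       Action
---------------------------
F $      ( b id b $  output F → ( A S
( A S $  ( b id b $  match '('
A S $    b id b $    output A → b
b S $    b id b $    match 'b'
S $      id b $      output S → id A
id A $   id b $      match 'id'
A $      b $         output A → b
b $      b $         match 'b'
$        $           accept

The string is accepted.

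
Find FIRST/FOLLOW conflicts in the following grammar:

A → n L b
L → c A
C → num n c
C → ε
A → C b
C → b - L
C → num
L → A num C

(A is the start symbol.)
A FIRST/FOLLOW conflict occurs when a non-terminal N has a nullable alternative N → β (β ⇒* ε) and another alternative N → α with FIRST(α) ∩ FOLLOW(N) ≠ ∅: on such a lookahead the parser cannot decide between expanding α and letting N vanish via β.

Nullable non-terminals: C.

C: nullable alternative(s) C → ε; FOLLOW(C) = { 'b' }
  C → num n c: FIRST \ {ε} = { 'num' } — disjoint from FOLLOW(C)
  C → ε: FIRST \ {ε} = { } — this is the only nullable alternative, skip
  C → b - L: FIRST \ {ε} = { 'b' } — overlaps FOLLOW(C) on { 'b' }: CONFLICT
  C → num: FIRST \ {ε} = { 'num' } — disjoint from FOLLOW(C)

A, L have no nullable alternative, so no FIRST/FOLLOW check is needed there.

So the grammar has 1 FIRST/FOLLOW conflict (marked CONFLICT above).

Answer: Yes. C → b '-' L with FOLLOW(C) on { 'b' }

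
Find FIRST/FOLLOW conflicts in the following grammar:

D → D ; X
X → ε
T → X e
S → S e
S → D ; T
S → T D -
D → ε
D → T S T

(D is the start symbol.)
Yes. D → D ';' X with FOLLOW(D) on { ';' }

Nullable non-terminals: D, X.
FIRST sets used below: FIRST(D) = { ';', 'e', ε }, FIRST(T) = { 'e' }

D: nullable alternative(s) D → ε; FOLLOW(D) = { $, '-', ';' }
  D → D ; X: FIRST \ {ε} = { ';', 'e' } — overlaps FOLLOW(D) on { ';' }: CONFLICT
  D → ε: FIRST \ {ε} = { } — this is the only nullable alternative, skip
  D → T S T: FIRST \ {ε} = { 'e' } — disjoint from FOLLOW(D)
X has a nullable alternative but only one production, so nothing to check.

S, T have no nullable alternative, so no FIRST/FOLLOW check is needed there.

So the grammar has 1 FIRST/FOLLOW conflict (marked CONFLICT above).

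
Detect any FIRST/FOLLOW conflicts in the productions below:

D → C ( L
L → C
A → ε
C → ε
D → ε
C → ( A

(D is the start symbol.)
A FIRST/FOLLOW conflict occurs when a non-terminal N has a nullable alternative N → β (β ⇒* ε) and another alternative N → α with FIRST(α) ∩ FOLLOW(N) ≠ ∅: on such a lookahead the parser cannot decide between expanding α and letting N vanish via β.

Nullable non-terminals: A, C, D, L.
FIRST sets used below: FIRST(C) = { '(', ε }
A has a nullable alternative but only one production, so nothing to check.

C: nullable alternative(s) C → ε; FOLLOW(C) = { $, '(' }
  C → ε: FIRST \ {ε} = { } — this is the only nullable alternative, skip
  C → ( A: FIRST \ {ε} = { '(' } — overlaps FOLLOW(C) on { '(' }: CONFLICT

D: nullable alternative(s) D → ε; FOLLOW(D) = { $ }
  D → C ( L: FIRST \ {ε} = { '(' } — disjoint from FOLLOW(D)
  D → ε: FIRST \ {ε} = { } — this is the only nullable alternative, skip
L has a nullable alternative but only one production, so nothing to check.

So the grammar has 1 FIRST/FOLLOW conflict (marked CONFLICT above).

Answer: Yes. C → '(' A with FOLLOW(C) on { '(' }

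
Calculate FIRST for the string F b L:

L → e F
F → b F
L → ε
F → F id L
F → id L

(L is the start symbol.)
FIRST sets of the non-terminals involved (from the grammar, by fixed-point iteration):
  FIRST(F) = { 'b', 'id' }

To compute FIRST(F b L), process the symbols left to right:
Symbol F is a non-terminal. Add FIRST(F) \ {ε} = { 'b', 'id' }
F is not nullable (ε ∉ FIRST(F)), so stop here.
FIRST(F b L) = { 'b', 'id' }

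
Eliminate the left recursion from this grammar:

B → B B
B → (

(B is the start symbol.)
B is directly left-recursive. The standard transformation for
  A → A α₁ | ... | A α_m | β₁ | ... | β_n
is
  A  → β₁ A' | ... | β_n A'
  A' → α₁ A' | ... | α_m A' | ε

B → ( becomes B → ( B'
B → B B becomes B' → B B'
Add B' → ε

Resulting grammar:
B → ( B'
B' → B B'
B' → ε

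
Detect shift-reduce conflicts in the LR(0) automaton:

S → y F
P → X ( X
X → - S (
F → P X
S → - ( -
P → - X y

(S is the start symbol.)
Augment with S' → S and build the canonical LR(0) collection (I0 = CLOSURE({[S' → . S]}), then GOTO on every symbol after a dot until no new states appear). It has 19 states:
  I0: { [S → . - ( -], [S → . y F], [S' → . S] }  — shift
  I1: { [S → - . ( -] }  — shift
  I2: { [S' → S .] }  — accept
  I3: { [F → . P X], [P → . - X y], [P → . X ( X], [S → y . F], [X → . - S (] }  — shift
  I4: { [P → - . X y], [S → . - ( -], [S → . y F], [X → - . S (], [X → . - S (] }  — shift
  I5: { [S → y F .] }  — reduce
  I6: { [F → P . X], [X → . - S (] }  — shift
  I7: { [P → X . ( X] }  — shift
  I8: { [P → X ( . X], [X → . - S (] }  — shift
  I9: { [S → . - ( -], [S → . y F], [X → - . S (] }  — shift
  I10: { [P → X ( X .] }  — reduce
  I11: { [X → - S . (] }  — shift
  I12: { [X → - S ( .] }  — reduce
  I13: { [F → P X .] }  — reduce
  I14: { [S → - . ( -], [S → . - ( -], [S → . y F], [X → - . S (] }  — shift
  I15: { [P → - X . y] }  — shift
  I16: { [P → - X y .] }  — reduce
  I17: { [S → - ( . -] }  — shift
  I18: { [S → - ( - .] }  — reduce

No state contains both a complete item and a shift item.

Answer: No shift-reduce conflicts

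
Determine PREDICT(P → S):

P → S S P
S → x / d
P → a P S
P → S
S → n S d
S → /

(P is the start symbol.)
{ '/', 'n', 'x' }

PREDICT(P → S) = (FIRST(RHS) \ {ε}) ∪ (FOLLOW(P) if ε ∈ FIRST(RHS), i.e. RHS ⇒* ε)
FIRST(S) = { '/', 'n', 'x' }
FIRST(S) = { '/', 'n', 'x' }
ε ∉ FIRST(S), so FOLLOW(P) is not added.
PREDICT(P → S) = { '/', 'n', 'x' }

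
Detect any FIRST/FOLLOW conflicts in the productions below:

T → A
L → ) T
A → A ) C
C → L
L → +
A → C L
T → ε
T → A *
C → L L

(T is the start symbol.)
Yes. T → A with FOLLOW(T) on { ')', '+' }; T → A '*' with FOLLOW(T) on { ')', '+' }

A FIRST/FOLLOW conflict occurs when a non-terminal N has a nullable alternative N → β (β ⇒* ε) and another alternative N → α with FIRST(α) ∩ FOLLOW(N) ≠ ∅: on such a lookahead the parser cannot decide between expanding α and letting N vanish via β.

Nullable non-terminals: T.
FIRST sets used below: FIRST(A) = { ')', '+' }

T: nullable alternative(s) T → ε; FOLLOW(T) = { $, ')', '*', '+' }
  T → A: FIRST \ {ε} = { ')', '+' } — overlaps FOLLOW(T) on { ')', '+' }: CONFLICT
  T → ε: FIRST \ {ε} = { } — this is the only nullable alternative, skip
  T → A *: FIRST \ {ε} = { ')', '+' } — overlaps FOLLOW(T) on { ')', '+' }: CONFLICT

A, C, L have no nullable alternative, so no FIRST/FOLLOW check is needed there.

So the grammar has 2 FIRST/FOLLOW conflicts (marked CONFLICT above).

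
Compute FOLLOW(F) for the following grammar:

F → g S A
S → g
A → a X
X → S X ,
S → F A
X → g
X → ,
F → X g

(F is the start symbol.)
{ $, 'a' }

To compute FOLLOW(F), find every occurrence of F on a right-hand side N → α F β: add FIRST(β) \ {ε}, and if β is empty or nullable also add FOLLOW(N). Iterate to a fixed point.

F is the start symbol, so $ ∈ FOLLOW(F).
In S → F A: F is followed by A, add FIRST(A) \ {ε} = { 'a' }

Taking the union: FOLLOW(F) = { $, 'a' }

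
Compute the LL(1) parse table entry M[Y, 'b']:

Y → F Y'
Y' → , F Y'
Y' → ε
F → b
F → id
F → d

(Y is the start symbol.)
Y → F Y'

To find M[Y, 'b'], we find productions for Y where 'b' is in the predict set (PREDICT(N → α) = (FIRST(α) \ {ε}) ∪ (FOLLOW(N) if α ⇒* ε)).

Relevant sets:
  FIRST(F) = { 'b', 'd', 'id' }

Y → F Y': PREDICT = { 'b', 'd', 'id' }
  'b' is in predict set, so this production goes in M[Y, 'b']

M[Y, 'b'] = Y → F Y'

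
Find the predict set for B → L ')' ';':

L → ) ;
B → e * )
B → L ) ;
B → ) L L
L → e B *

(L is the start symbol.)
{ ')', 'e' }

PREDICT(B → L ')' ';') = (FIRST(RHS) \ {ε}) ∪ (FOLLOW(B) if ε ∈ FIRST(RHS), i.e. RHS ⇒* ε)
FIRST(L) = { ')', 'e' }
FIRST(L ')' ';') = { ')', 'e' }
ε ∉ FIRST(L ')' ';'), so FOLLOW(B) is not added.
PREDICT(B → L ')' ';') = { ')', 'e' }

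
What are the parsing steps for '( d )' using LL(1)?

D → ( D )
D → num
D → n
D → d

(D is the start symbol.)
Stack is shown with the top on the left.

Stack    Input    Action
------------------------
D $      ( d ) $  output D → ( D )
( D ) $  ( d ) $  match '('
D ) $    d ) $    output D → d
d ) $    d ) $    match 'd'
) $      ) $      match ')'
$        $        accept

The string is accepted.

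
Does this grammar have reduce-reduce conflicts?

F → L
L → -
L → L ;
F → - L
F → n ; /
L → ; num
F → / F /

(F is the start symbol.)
A reduce-reduce conflict occurs when an LR(0) state has two complete items [A → α .] and [B → β .] — both call for a reduction, and with no lookahead the parser cannot choose between them.

Augment with F' → F and build the canonical LR(0) collection (I0 = CLOSURE({[F' → . F]}), then GOTO on every symbol after a dot until no new states appear). It has 15 states:
  I0: { [F → . - L], [F → . / F /], [F → . L], [F → . n ; /], [F' → . F], [L → . -], [L → . ; num], [L → . L ;] }  — shift
  I1: { [F → - . L], [L → - .], [L → . -], [L → . ; num], [L → . L ;] }  — shift, reduce
  I2: { [F → . - L], [F → . / F /], [F → . L], [F → . n ; /], [F → / . F /], [L → . -], [L → . ; num], [L → . L ;] }  — shift
  I3: { [L → ; . num] }  — shift
  I4: { [F' → F .] }  — accept
  I5: { [F → L .], [L → L . ;] }  — shift, reduce
  I6: { [F → n . ; /] }  — shift
  I7: { [F → n ; . /] }  — shift
  I8: { [F → n ; / .] }  — reduce
  I9: { [L → L ; .] }  — reduce
  I10: { [L → ; num .] }  — reduce
  I11: { [F → / F . /] }  — shift
  I12: { [F → / F / .] }  — reduce
  I13: { [L → - .] }  — reduce
  I14: { [F → - L .], [L → L . ;] }  — shift, reduce

No state contains more than one complete item.

Answer: No reduce-reduce conflicts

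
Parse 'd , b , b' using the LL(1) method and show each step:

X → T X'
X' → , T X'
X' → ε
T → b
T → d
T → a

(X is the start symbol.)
Stack is shown with the top on the left.

Stack     Input        Action
-----------------------------
X $       d , b , b $  output X → T X'
T X' $    d , b , b $  output T → d
d X' $    d , b , b $  match 'd'
X' $      , b , b $    output X' → , T X'
, T X' $  , b , b $    match ','
T X' $    b , b $      output T → b
b X' $    b , b $      match 'b'
X' $      , b $        output X' → , T X'
, T X' $  , b $        match ','
T X' $    b $          output T → b
b X' $    b $          match 'b'
X' $      $            output X' → ε
$         $            accept

The string is accepted.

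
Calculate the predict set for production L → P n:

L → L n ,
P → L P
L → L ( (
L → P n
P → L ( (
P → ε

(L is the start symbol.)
{ 'n' }

PREDICT(L → P n) = (FIRST(RHS) \ {ε}) ∪ (FOLLOW(L) if ε ∈ FIRST(RHS), i.e. RHS ⇒* ε)
FIRST(P) = { 'n', ε }
FIRST(P n) = { 'n' }
ε ∉ FIRST(P n), so FOLLOW(L) is not added.
PREDICT(L → P n) = { 'n' }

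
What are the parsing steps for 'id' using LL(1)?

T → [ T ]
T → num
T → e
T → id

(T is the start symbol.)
LL(1) parsing maintains a stack (initially the start symbol over $) and the input. At each step: if the stack top is a terminal, match it against the current input token; if it is a non-terminal N, replace it with the RHS of M[N, lookahead] (the unique production whose predict set contains the lookahead).

Stack is shown with the top on the left.

Stack  Input  Action
--------------------
T $    id $   output T → id
id $   id $   match 'id'
$      $      accept

The string is accepted.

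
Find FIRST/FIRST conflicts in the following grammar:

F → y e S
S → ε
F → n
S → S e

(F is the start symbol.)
No FIRST/FIRST conflicts.

A FIRST/FIRST conflict occurs when two productions N → α and N → β for the same non-terminal have FIRST(α) ∩ FIRST(β) ≠ ∅ (with ε ∈ FIRST of a nullable right-hand side, so two nullable alternatives also conflict).

FIRST sets of the non-terminals at (or reachable through a nullable prefix from) the front of some alternative:
  FIRST(S) = { 'e', ε }

Productions for F:
  F → y e S: FIRST = { 'y' }
  F → n: FIRST = { 'n' }
Productions for S:
  S → ε: FIRST = { ε }
  S → S e: FIRST = { 'e' }

All alternatives of each non-terminal have pairwise disjoint FIRST sets.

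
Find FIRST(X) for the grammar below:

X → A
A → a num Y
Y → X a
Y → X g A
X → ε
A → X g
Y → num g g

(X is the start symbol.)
{ 'a', 'g', ε }

FIRST sets of the other non-terminals involved (by the same procedure, iterated to a fixed point):
  FIRST(A) = { 'a', 'g' }

From X → A:
  - A is a non-terminal: add FIRST(A) \ {ε} = { 'a', 'g' }
    A is not nullable, so stop
From X → ε:
  - ε-production, so ε ∈ FIRST(X)

Collecting: FIRST(X) = { 'a', 'g', ε }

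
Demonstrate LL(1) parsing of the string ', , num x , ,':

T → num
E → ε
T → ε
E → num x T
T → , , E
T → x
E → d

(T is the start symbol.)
LL(1) parsing maintains a stack (initially the start symbol over $) and the input. At each step: if the stack top is a terminal, match it against the current input token; if it is a non-terminal N, replace it with the RHS of M[N, lookahead] (the unique production whose predict set contains the lookahead).

Stack is shown with the top on the left.

Stack      Input            Action
----------------------------------
T $        , , num x , , $  output T → , , E
, , E $    , , num x , , $  match ','
, E $      , num x , , $    match ','
E $        num x , , $      output E → num x T
num x T $  num x , , $      match 'num'
x T $      x , , $          match 'x'
T $        , , $            output T → , , E
, , E $    , , $            match ','
, E $      , $              match ','
E $        $                output E → ε
$          $                accept

The string is accepted.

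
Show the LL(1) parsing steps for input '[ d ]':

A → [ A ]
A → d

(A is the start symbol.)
Stack is shown with the top on the left.

Stack    Input    Action
------------------------
A $      [ d ] $  output A → [ A ]
[ A ] $  [ d ] $  match '['
A ] $    d ] $    output A → d
d ] $    d ] $    match 'd'
] $      ] $      match ']'
$        $        accept

The string is accepted.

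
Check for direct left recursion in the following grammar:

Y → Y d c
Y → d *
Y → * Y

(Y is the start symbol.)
Yes, Y is left-recursive

Direct left recursion occurs when N → N α for some non-terminal N (the right-hand side begins with the left-hand side itself).

Y → Y d c: LEFT RECURSIVE (starts with Y)
Y → d *: starts with d
Y → * Y: starts with '*'

The grammar has direct left recursion on: Y.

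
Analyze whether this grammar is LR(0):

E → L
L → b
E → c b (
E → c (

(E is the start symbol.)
A grammar is LR(0) if no state in the canonical LR(0) collection has:
  - both a shift item (dot before a terminal) and a complete item (shift-reduce conflict), or
  - two or more complete items (reduce-reduce conflict; the accept item [E' → E .] counts as a complete item here).

Augment with E' → E and build the canonical LR(0) collection (I0 = CLOSURE({[E' → . E]}), then GOTO on every symbol after a dot until no new states appear). It has 8 states:
  I0: { [E → . L], [E → . c (], [E → . c b (], [E' → . E], [L → . b] }  — shift
  I1: { [E' → E .] }  — accept
  I2: { [E → L .] }  — reduce
  I3: { [L → b .] }  — reduce
  I4: { [E → c . (], [E → c . b (] }  — shift
  I5: { [E → c ( .] }  — reduce
  I6: { [E → c b . (] }  — shift
  I7: { [E → c b ( .] }  — reduce

Every state is either a pure shift/goto state or contains exactly one complete item and nothing to shift — no conflicts. The grammar is LR(0).

Answer: Yes, the grammar is LR(0)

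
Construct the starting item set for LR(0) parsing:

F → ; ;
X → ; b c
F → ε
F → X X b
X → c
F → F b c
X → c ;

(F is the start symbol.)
{ [F → . ; ;], [F → . F b c], [F → . X X b], [F → .], [F' → . F], [X → . ; b c], [X → . c ;], [X → . c] }

First, augment the grammar with F' → F
I₀ = CLOSURE({ [F' → . F] }):
  [F' → . F] has the dot before F: add [F → . ; ;], [F → .], [F → . X X b], [F → . F b c]
  [F → . X X b] has the dot before X: add [X → . ; b c], [X → . c], [X → . c ;]
No further items can be added.

I₀ = { [F → . ; ;], [F → . F b c], [F → . X X b], [F → .], [F' → . F], [X → . ; b c], [X → . c ;], [X → . c] }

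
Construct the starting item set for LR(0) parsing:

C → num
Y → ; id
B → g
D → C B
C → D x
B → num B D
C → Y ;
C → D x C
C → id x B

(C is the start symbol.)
{ [C → . D x C], [C → . D x], [C → . Y ;], [C → . id x B], [C → . num], [C' → . C], [D → . C B], [Y → . ; id] }

First, augment the grammar with C' → C
I₀ = CLOSURE({ [C' → . C] }):
  [C' → . C] has the dot before C: add [C → . num], [C → . D x], [C → . Y ;], [C → . D x C], [C → . id x B]
  [C → . D x] has the dot before D: add [D → . C B]
  [C → . Y ;] has the dot before Y: add [Y → . ; id]
No further items can be added.

I₀ = { [C → . D x C], [C → . D x], [C → . Y ;], [C → . id x B], [C → . num], [C' → . C], [D → . C B], [Y → . ; id] }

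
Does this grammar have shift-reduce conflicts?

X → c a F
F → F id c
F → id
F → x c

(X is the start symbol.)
Yes — I4: [X → c a F .] vs [F → F . id c]

Augment with X' → X and build the canonical LR(0) collection (I0 = CLOSURE({[X' → . X]}), then GOTO on every symbol after a dot until no new states appear). It has 10 states:
  I0: { [X → . c a F], [X' → . X] }  — shift
  I1: { [X' → X .] }  — accept
  I2: { [X → c . a F] }  — shift
  I3: { [F → . F id c], [F → . id], [F → . x c], [X → c a . F] }  — shift
  I4: { [F → F . id c], [X → c a F .] }  — shift, reduce
  I5: { [F → id .] }  — reduce
  I6: { [F → x . c] }  — shift
  I7: { [F → x c .] }  — reduce
  I8: { [F → F id . c] }  — shift
  I9: { [F → F id c .] }  — reduce

I4 contains reduce item [X → c a F .] and shift item [F → F . id c] — shift-reduce conflict.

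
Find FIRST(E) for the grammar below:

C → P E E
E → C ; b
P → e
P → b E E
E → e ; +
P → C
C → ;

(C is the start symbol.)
To compute FIRST(E), examine every production with E on the left-hand side, reading each right-hand side left to right until a non-nullable symbol is reached.

FIRST sets of the other non-terminals involved (by the same procedure, iterated to a fixed point):
  FIRST(C) = { ';', 'b', 'e' }

From E → C ; b:
  - C is a non-terminal: add FIRST(C) \ {ε} = { ';', 'b', 'e' }
    C is not nullable, so stop
From E → e ; +:
  - e is a terminal: add 'e' and stop

Collecting: FIRST(E) = { ';', 'b', 'e' }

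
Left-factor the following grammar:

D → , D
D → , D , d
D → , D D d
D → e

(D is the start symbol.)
Left-factoring transforms A → αβ₁ | αβ₂ into A → αA' and A' → β₁ | β₂
(α is the longest common prefix among the alternatives). Repeat until
no nonterminal has two alternatives with a common prefix.

Round 1: D has alternatives sharing prefix ', D'. Introduce D': D → , D D'
  Add: D' → ε
  Add: D' → , d
  Add: D' → D d

No remaining common prefixes — done.

Resulting grammar:
D → , D D'
D' → ε
D' → , d
D' → D d
D → e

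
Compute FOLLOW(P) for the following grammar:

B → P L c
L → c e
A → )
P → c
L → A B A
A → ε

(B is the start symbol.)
In B → P L c: P is followed by L c, add FIRST(L c) \ {ε} = { ')', 'c' }

Taking the union: FOLLOW(P) = { ')', 'c' }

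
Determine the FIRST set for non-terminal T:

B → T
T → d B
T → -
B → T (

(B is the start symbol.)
From T → d B:
  - d is a terminal: add 'd' and stop
From T → -:
  - '-' is a terminal: add '-' and stop

Collecting: FIRST(T) = { '-', 'd' }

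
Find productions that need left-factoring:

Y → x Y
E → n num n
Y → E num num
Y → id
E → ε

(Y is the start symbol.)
Left-factoring is needed when two productions for the same non-terminal
share a common prefix on the right-hand side.

Productions for Y:
  Y → x Y
  Y → E num num
  Y → id
Productions for E:
  E → n num n
  E → ε

No common prefixes found.

Answer: No, left-factoring is not needed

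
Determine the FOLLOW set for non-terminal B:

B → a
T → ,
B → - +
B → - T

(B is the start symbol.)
B is the start symbol, so $ ∈ FOLLOW(B).
B does not occur on any right-hand side.

Taking the union: FOLLOW(B) = { $ }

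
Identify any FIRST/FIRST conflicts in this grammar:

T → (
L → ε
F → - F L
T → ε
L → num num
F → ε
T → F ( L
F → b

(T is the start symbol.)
Yes. T → '(' / T → F '(' L on { '(' }

FIRST sets of the non-terminals at (or reachable through a nullable prefix from) the front of some alternative:
  FIRST(F) = { '-', 'b', ε }

Productions for T:
  T → (: FIRST = { '(' }
  T → ε: FIRST = { ε }
  T → F ( L: FIRST = { '(', '-', 'b' }
Productions for L:
  L → ε: FIRST = { ε }
  L → num num: FIRST = { 'num' }
Productions for F:
  F → - F L: FIRST = { '-' }
  F → ε: FIRST = { ε }
  F → b: FIRST = { 'b' }

Conflict for T: T → ( and T → F ( L
  Overlap: { '(' }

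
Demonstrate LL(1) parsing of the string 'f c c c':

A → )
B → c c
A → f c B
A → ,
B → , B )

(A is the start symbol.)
LL(1) parsing maintains a stack (initially the start symbol over $) and the input. At each step: if the stack top is a terminal, match it against the current input token; if it is a non-terminal N, replace it with the RHS of M[N, lookahead] (the unique production whose predict set contains the lookahead).

Stack is shown with the top on the left.

Stack    Input      Action
--------------------------
A $      f c c c $  output A → f c B
f c B $  f c c c $  match 'f'
c B $    c c c $    match 'c'
B $      c c $      output B → c c
c c $    c c $      match 'c'
c $      c $        match 'c'
$        $          accept

The string is accepted.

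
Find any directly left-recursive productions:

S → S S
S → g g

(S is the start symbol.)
Yes, S is left-recursive

Direct left recursion occurs when N → N α for some non-terminal N (the right-hand side begins with the left-hand side itself).

S → S S: LEFT RECURSIVE (starts with S)
S → g g: starts with g

The grammar has direct left recursion on: S.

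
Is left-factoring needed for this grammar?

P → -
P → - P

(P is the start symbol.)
Left-factoring is needed when two productions for the same non-terminal
share a common prefix on the right-hand side.

Productions for P:
  P → -
  P → - P

Found common prefix '-' in productions for P

Answer: Yes, P has productions with common prefix '-'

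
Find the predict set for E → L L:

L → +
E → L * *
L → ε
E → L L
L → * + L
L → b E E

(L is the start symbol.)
PREDICT(E → L L) = (FIRST(RHS) \ {ε}) ∪ (FOLLOW(E) if ε ∈ FIRST(RHS), i.e. RHS ⇒* ε)
FIRST(L) = { '*', '+', 'b', ε }
FIRST(L L) = { '*', '+', 'b', ε }
ε ∈ FIRST(L L) (the right-hand side is nullable), so add FOLLOW(E) = { $, '*', '+', 'b' }
PREDICT(E → L L) = { $, '*', '+', 'b' }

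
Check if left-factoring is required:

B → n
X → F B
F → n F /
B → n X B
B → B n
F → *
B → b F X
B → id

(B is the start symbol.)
Left-factoring is needed when two productions for the same non-terminal
share a common prefix on the right-hand side.

Productions for B:
  B → n
  B → n X B
  B → B n
  B → b F X
  B → id
Productions for F:
  F → n F /
  F → *

Found common prefix 'n' in productions for B

Answer: Yes, B has productions with common prefix 'n'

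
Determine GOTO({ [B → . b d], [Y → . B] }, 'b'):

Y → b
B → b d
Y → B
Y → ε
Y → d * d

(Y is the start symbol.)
GOTO(I, 'b') = CLOSURE({ [A → αX.β] : [A → α.Xβ] ∈ I, X = 'b' })

Items with dot before 'b', with the dot advanced:
  [B → . b d] → [B → b . d]
Closure adds nothing (no advanced item has the dot before a non-terminal).

GOTO = { [B → b . d] }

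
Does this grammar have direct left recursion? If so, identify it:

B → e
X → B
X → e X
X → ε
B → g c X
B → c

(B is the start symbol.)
B → e: starts with e
X → B: starts with B
X → e X: starts with e
X → ε: starts with ε
B → g c X: starts with g
B → c: starts with c

No direct left recursion found.

Answer: No direct left recursion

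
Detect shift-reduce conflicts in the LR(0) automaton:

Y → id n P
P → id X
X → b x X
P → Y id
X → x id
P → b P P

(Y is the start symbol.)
A shift-reduce conflict occurs when an LR(0) state has both:
  - a complete (reduce) item [A → α .] (dot at the end), and
  - a shift item [B → β . c γ] (dot before a terminal).

Augment with Y' → Y and build the canonical LR(0) collection (I0 = CLOSURE({[Y' → . Y]}), then GOTO on every symbol after a dot until no new states appear). It has 17 states:
  I0: { [Y → . id n P], [Y' → . Y] }  — shift
  I1: { [Y' → Y .] }  — accept
  I2: { [Y → id . n P] }  — shift
  I3: { [P → . Y id], [P → . b P P], [P → . id X], [Y → . id n P], [Y → id n . P] }  — shift
  I4: { [Y → id n P .] }  — reduce
  I5: { [P → Y . id] }  — shift
  I6: { [P → . Y id], [P → . b P P], [P → . id X], [P → b . P P], [Y → . id n P] }  — shift
  I7: { [P → id . X], [X → . b x X], [X → . x id], [Y → id . n P] }  — shift
  I8: { [P → id X .] }  — reduce
  I9: { [X → b . x X] }  — shift
  I10: { [X → x . id] }  — shift
  I11: { [X → x id .] }  — reduce
  I12: { [X → . b x X], [X → . x id], [X → b x . X] }  — shift
  I13: { [X → b x X .] }  — reduce
  I14: { [P → . Y id], [P → . b P P], [P → . id X], [P → b P . P], [Y → . id n P] }  — shift
  I15: { [P → b P P .] }  — reduce
  I16: { [P → Y id .] }  — reduce

No state contains both a complete item and a shift item.

Answer: No shift-reduce conflicts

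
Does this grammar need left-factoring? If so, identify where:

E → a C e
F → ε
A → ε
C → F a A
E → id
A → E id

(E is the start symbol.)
Left-factoring is needed when two productions for the same non-terminal
share a common prefix on the right-hand side.

Productions for E:
  E → a C e
  E → id
Productions for A:
  A → ε
  A → E id

No common prefixes found.

Answer: No, left-factoring is not needed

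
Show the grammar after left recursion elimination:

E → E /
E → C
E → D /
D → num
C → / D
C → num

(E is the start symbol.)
E → C E'
E → D / E'
E' → / E'
E' → ε
D → num
C → / D
C → num

E is directly left-recursive. The standard transformation for
  A → A α₁ | ... | A α_m | β₁ | ... | β_n
is
  A  → β₁ A' | ... | β_n A'
  A' → α₁ A' | ... | α_m A' | ε

E → C becomes E → C E'
E → D / becomes E → D / E'
E → E / becomes E' → / E'
Add E' → ε

Productions for other non-terminals are unchanged:
  D → num
  C → / D
  C → num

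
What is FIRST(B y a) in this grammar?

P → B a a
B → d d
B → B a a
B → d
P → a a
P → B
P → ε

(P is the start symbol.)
FIRST sets of the non-terminals involved (from the grammar, by fixed-point iteration):
  FIRST(B) = { 'd' }

To compute FIRST(B y a), process the symbols left to right:
Symbol B is a non-terminal. Add FIRST(B) \ {ε} = { 'd' }
B is not nullable (ε ∉ FIRST(B)), so stop here.
FIRST(B y a) = { 'd' }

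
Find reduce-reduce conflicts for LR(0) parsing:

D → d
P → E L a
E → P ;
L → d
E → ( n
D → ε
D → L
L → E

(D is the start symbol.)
A reduce-reduce conflict occurs when an LR(0) state has two complete items [A → α .] and [B → β .] — both call for a reduction, and with no lookahead the parser cannot choose between them.

Augment with D' → D and build the canonical LR(0) collection (I0 = CLOSURE({[D' → . D]}), then GOTO on every symbol after a dot until no new states appear). It has 12 states:
  I0: { [D → . L], [D → . d], [D → .], [D' → . D], [E → . ( n], [E → . P ;], [L → . E], [L → . d], [P → . E L a] }  — shift, reduce
  I1: { [E → ( . n] }  — shift
  I2: { [D' → D .] }  — accept
  I3: { [E → . ( n], [E → . P ;], [L → . E], [L → . d], [L → E .], [P → . E L a], [P → E . L a] }  — shift, reduce
  I4: { [D → L .] }  — reduce
  I5: { [E → P . ;] }  — shift
  I6: { [D → d .], [L → d .] }  — 2 reduces
  I7: { [E → P ; .] }  — reduce
  I8: { [P → E L . a] }  — shift
  I9: { [L → d .] }  — reduce
  I10: { [P → E L a .] }  — reduce
  I11: { [E → ( n .] }  — reduce

I6 contains complete items [D → d .], [L → d .] — reduce-reduce conflict.

Answer: Yes — I6: [D → d .] vs [L → d .]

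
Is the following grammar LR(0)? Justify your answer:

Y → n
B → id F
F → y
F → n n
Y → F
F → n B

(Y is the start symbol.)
A grammar is LR(0) if no state in the canonical LR(0) collection has:
  - both a shift item (dot before a terminal) and a complete item (shift-reduce conflict), or
  - two or more complete items (reduce-reduce conflict; the accept item [Y' → Y .] counts as a complete item here).

Augment with Y' → Y and build the canonical LR(0) collection (I0 = CLOSURE({[Y' → . Y]}), then GOTO on every symbol after a dot until no new states appear). It has 10 states:
  I0: { [F → . n B], [F → . n n], [F → . y], [Y → . F], [Y → . n], [Y' → . Y] }  — shift
  I1: { [Y → F .] }  — reduce
  I2: { [Y' → Y .] }  — accept
  I3: { [B → . id F], [F → n . B], [F → n . n], [Y → n .] }  — shift, reduce
  I4: { [F → y .] }  — reduce
  I5: { [F → n B .] }  — reduce
  I6: { [B → id . F], [F → . n B], [F → . n n], [F → . y] }  — shift
  I7: { [F → n n .] }  — reduce
  I8: { [B → id F .] }  — reduce
  I9: { [B → . id F], [F → n . B], [F → n . n] }  — shift

Conflict in state I3:
  Shift-reduce conflict between [Y → n .] and [B → . id F]
So the grammar is NOT LR(0).

Answer: No. Shift-reduce conflict between [Y → n .] and [B → . id F]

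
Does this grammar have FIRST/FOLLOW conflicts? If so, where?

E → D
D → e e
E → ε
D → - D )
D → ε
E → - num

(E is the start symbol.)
Nullable non-terminals: D, E.
FIRST sets used below: FIRST(D) = { '-', 'e', ε }

D: nullable alternative(s) D → ε; FOLLOW(D) = { $, ')' }
  D → e e: FIRST \ {ε} = { 'e' } — disjoint from FOLLOW(D)
  D → - D ): FIRST \ {ε} = { '-' } — disjoint from FOLLOW(D)
  D → ε: FIRST \ {ε} = { } — this is the only nullable alternative, skip

E: nullable alternative(s) E → D, E → ε; FOLLOW(E) = { $ }
  E → D: FIRST \ {ε} = { '-', 'e' } — disjoint from FOLLOW(E)
  E → ε: FIRST \ {ε} = { } — disjoint from FOLLOW(E)
  E → - num: FIRST \ {ε} = { '-' } — disjoint from FOLLOW(E)

No FIRST/FOLLOW conflicts found.

Answer: No FIRST/FOLLOW conflicts.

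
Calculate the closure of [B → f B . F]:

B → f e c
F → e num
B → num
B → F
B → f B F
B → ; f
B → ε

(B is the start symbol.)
To compute CLOSURE, for each item [A → α.Bβ] where B is a non-terminal, add [B → .γ] for all productions B → γ; repeat for the newly added items until nothing changes.

Start with: [B → f B . F]
  [B → f B . F] has the dot before F: add [F → . e num]
No further items can be added.

CLOSURE = { [B → f B . F], [F → . e num] }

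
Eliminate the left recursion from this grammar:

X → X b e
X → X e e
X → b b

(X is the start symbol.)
X → b b X'
X' → b e X'
X' → e e X'
X' → ε

X is directly left-recursive. The standard transformation for
  A → A α₁ | ... | A α_m | β₁ | ... | β_n
is
  A  → β₁ A' | ... | β_n A'
  A' → α₁ A' | ... | α_m A' | ε

X → b b becomes X → b b X'
X → X b e becomes X' → b e X'
X → X e e becomes X' → e e X'
Add X' → ε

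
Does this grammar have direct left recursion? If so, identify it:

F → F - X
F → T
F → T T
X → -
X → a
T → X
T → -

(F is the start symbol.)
Direct left recursion occurs when N → N α for some non-terminal N (the right-hand side begins with the left-hand side itself).

F → F - X: LEFT RECURSIVE (starts with F)
F → T: starts with T
F → T T: starts with T
X → -: starts with '-'
X → a: starts with a
T → X: starts with X
T → -: starts with '-'

The grammar has direct left recursion on: F.

Answer: Yes, F is left-recursive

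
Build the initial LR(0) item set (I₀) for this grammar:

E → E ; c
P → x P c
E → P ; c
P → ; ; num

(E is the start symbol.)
{ [E → . E ; c], [E → . P ; c], [E' → . E], [P → . ; ; num], [P → . x P c] }

First, augment the grammar with E' → E
I₀ = CLOSURE({ [E' → . E] }):
  [E' → . E] has the dot before E: add [E → . E ; c], [E → . P ; c]
  [E → . P ; c] has the dot before P: add [P → . x P c], [P → . ; ; num]
No further items can be added.

I₀ = { [E → . E ; c], [E → . P ; c], [E' → . E], [P → . ; ; num], [P → . x P c] }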